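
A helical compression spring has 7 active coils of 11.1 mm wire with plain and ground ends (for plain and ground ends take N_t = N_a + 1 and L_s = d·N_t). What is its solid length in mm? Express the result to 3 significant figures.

plain and ground ends: N_t = N_a + 1 = 7 + 1 = 8
L_s = d·N_t = 11.1 × 8 = 88.8 mm

88.8 mm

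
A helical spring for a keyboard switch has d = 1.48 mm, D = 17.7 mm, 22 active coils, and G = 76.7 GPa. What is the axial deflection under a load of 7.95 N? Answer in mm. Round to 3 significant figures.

21.1 mm

k = Gd⁴/(8D³N_a) = (76.7×10³)(1.48⁴)/(8·17.7³·22) = 0.37706 N/mm
δ = F/k = 7.95 / 0.37706 = 21.084 mm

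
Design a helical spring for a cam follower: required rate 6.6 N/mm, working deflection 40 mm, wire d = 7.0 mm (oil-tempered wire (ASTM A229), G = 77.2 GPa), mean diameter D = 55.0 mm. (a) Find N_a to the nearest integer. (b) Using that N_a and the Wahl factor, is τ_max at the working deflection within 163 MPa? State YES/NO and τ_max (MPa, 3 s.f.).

N_a = Gd⁴/(8D³k) = (77.2×10³)(7.0⁴)/(8·55.0³·6.6) = 21.1 → N_a = 21
Actual rate k = Gd⁴/(8D³·21) = 6.6315 N/mm
Working load F = kδ = 6.6315·40 = 265.26 N
C = 55.0/7.0 = 7.8571; K_W = (4C−1)/(4C−4)+0.615/C = 1.1876
τ_max = K_W·8FD/(πd³) = 1.1876·108.31 = 128.64 MPa
τ_max ≤ 163 MPa → acceptable

(a) 21 coils; (b) YES, τ_max = 129 MPa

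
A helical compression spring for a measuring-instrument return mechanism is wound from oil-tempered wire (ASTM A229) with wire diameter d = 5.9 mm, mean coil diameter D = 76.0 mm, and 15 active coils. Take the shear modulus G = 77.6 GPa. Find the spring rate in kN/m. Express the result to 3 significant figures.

1.79 kN/m

k = Gd⁴/(8D³N_a) = (77.6×10³ × 5.9⁴) / (8 × 76.0³ × 15)
  = 9.40307e+07 / 5.26771e+07 = 1.785 N/mm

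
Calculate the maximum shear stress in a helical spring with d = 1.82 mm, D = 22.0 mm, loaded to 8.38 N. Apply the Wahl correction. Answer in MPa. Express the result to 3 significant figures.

87.1 MPa

Spring index C = D/d = 22.0/1.82 = 12.0879
K_W = (4C−1)/(4C−4) + 0.615/C = 47.352/44.352 + 0.0509 = 1.1185
τ₀ = 8FD/(πd³) = 8·8.38·22.0/(π·1.82³) = 1474.88/18.939 = 77.874 MPa
τ_max = K·τ₀ = 1.1185 × 77.874 = 87.104 MPa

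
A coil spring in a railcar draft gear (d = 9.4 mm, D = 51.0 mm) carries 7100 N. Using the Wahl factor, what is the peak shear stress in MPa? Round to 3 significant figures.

1420 MPa

Spring index C = D/d = 51.0/9.4 = 5.4255
K_W = (4C−1)/(4C−4) + 0.615/C = 20.702/17.702 + 0.1134 = 1.2828
τ₀ = 8FD/(πd³) = 8·7100·51.0/(π·9.4³) = 2.8968e+06/2609.4 = 1110.2 MPa
τ_max = K·τ₀ = 1.2828 × 1110.2 = 1424.1 MPa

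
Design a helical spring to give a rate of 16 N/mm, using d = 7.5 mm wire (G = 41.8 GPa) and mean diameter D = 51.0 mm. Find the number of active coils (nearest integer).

N_a = Gd⁴/(8D³k) = (41.8×10³ × 7.5⁴)/(8 × 51.0³ × 16)
    = 1.32258e+08 / 1.69793e+07 = 7.789 → 8 coils

8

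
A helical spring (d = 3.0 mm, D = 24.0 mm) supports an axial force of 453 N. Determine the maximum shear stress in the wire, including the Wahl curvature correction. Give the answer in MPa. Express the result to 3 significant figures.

Spring index C = D/d = 24.0/3.0 = 8.0000
K_W = (4C−1)/(4C−4) + 0.615/C = 31.000/28.000 + 0.0769 = 1.1840
τ₀ = 8FD/(πd³) = 8·453·24.0/(π·3.0³) = 86976/84.823 = 1025.4 MPa
τ_max = K·τ₀ = 1.1840 × 1025.4 = 1214.1 MPa

1210 MPa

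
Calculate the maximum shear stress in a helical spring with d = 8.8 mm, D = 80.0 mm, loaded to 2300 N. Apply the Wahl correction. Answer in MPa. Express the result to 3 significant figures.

Spring index C = D/d = 80.0/8.8 = 9.0909
K_W = (4C−1)/(4C−4) + 0.615/C = 35.364/32.364 + 0.0677 = 1.1603
τ₀ = 8FD/(πd³) = 8·2300·80.0/(π·8.8³) = 1.472e+06/2140.9 = 687.56 MPa
τ_max = K·τ₀ = 1.1603 × 687.56 = 797.81 MPa

798 MPa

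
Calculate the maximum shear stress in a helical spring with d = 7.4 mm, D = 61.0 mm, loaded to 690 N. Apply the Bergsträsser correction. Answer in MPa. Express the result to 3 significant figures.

309 MPa

Spring index C = D/d = 61.0/7.4 = 8.2432
K_B = (4C+2)/(4C−3) = 34.973/29.973 = 1.1668
τ₀ = 8FD/(πd³) = 8·690·61.0/(π·7.4³) = 336720/1273 = 264.5 MPa
τ_max = K·τ₀ = 1.1668 × 264.5 = 308.62 MPa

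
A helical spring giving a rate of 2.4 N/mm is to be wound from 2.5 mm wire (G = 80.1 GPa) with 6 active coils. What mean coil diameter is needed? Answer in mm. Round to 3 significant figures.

30.1 mm

D = (Gd⁴/(8N_a·k))^(1/3) = (80.1×10³·2.5⁴/(8·6·2.4))^(1/3)
  = (27160.6)^(1/3) = 30.0594 mm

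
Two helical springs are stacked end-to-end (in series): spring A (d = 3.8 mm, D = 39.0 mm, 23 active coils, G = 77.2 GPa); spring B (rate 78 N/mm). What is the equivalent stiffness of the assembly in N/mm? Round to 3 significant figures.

k_A = Gd⁴/(8D³N_a) = (77.2×10³)(3.8⁴)/(8·39.0³·23) = 1.4748 N/mm
Series: 1/k_eq = 1/1.4748 + 1/78 = 0.69087; k_eq = 1.4475 N/mm

1.45 N/mm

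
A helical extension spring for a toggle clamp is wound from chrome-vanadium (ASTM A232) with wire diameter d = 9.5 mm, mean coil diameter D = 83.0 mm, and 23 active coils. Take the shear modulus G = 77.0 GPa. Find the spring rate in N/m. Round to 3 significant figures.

k = Gd⁴/(8D³N_a) = (77.0×10³ × 9.5⁴) / (8 × 83.0³ × 23)
  = 6.2717e+08 / 1.05209e+08 = 5.9612 N/mm = 5961.2 N/m

5960 N/m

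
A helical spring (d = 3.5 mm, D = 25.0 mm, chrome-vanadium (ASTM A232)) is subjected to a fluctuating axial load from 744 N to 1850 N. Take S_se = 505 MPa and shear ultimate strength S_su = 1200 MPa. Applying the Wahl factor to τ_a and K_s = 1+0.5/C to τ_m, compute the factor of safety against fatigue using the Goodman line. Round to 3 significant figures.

0.272

C = D/d = 25.0/3.5 = 7.1429; K_W = (4C−1)/(4C−4)+0.615/C = 1.2082; K_s = 1+0.5/C = 1.0700
F_a = (F_max−F_min)/2 = 553 N; F_m = (F_max+F_min)/2 = 1297 N
τ_a = K_W·8F_aD/(πd³) = 1.2082 × 821.11 = 992.06 MPa
τ_m = K_s·8F_mD/(πd³) = 1.0700 × 1925.8 = 2060.6 MPa
Goodman: 1/n_f = τ_a/S_se + τ_m/S_su = 992.06/505 + 2060.6/1200 = 1.96447 + 1.71719 = 3.6817
n_f = 1/3.6817 = 0.2716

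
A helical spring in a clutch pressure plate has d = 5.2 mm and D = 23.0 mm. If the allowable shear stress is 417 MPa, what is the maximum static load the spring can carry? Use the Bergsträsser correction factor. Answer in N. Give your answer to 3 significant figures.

747 N

C = D/d = 23.0/5.2 = 4.4231
K_B = (4C+2)/(4C−3) = 19.692/14.692 = 1.3403
τ_max = K·8FD/(πd³) → F_max = τ_allow·πd³/(8DK)
F_max = 417·π·5.2³/(8·23.0·1.3403) = 1.842e+05/246.62 = 746.92 N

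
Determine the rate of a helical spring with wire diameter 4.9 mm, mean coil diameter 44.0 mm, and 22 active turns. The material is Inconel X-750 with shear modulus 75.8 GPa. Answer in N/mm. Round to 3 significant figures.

2.91 N/mm

k = Gd⁴/(8D³N_a) = (75.8×10³ × 4.9⁴) / (8 × 44.0³ × 22)
  = 4.36972e+07 / 1.49924e+07 = 2.9146 N/mm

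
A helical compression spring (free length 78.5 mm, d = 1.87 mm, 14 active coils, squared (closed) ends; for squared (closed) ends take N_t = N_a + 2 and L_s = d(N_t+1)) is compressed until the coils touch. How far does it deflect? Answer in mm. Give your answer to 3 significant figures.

N_t = 16; L_s = 1.87·17 = 31.79 mm
δ_solid = L₀ − L_s = 78.5 − 31.79 = 46.71 mm

46.7 mm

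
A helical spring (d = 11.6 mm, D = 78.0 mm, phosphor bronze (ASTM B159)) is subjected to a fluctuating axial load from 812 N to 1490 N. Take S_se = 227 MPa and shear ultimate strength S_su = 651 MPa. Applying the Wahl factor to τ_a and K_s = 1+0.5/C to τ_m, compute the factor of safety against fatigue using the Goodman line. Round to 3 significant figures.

C = D/d = 78.0/11.6 = 6.7241; K_W = (4C−1)/(4C−4)+0.615/C = 1.2225; K_s = 1+0.5/C = 1.0744
F_a = (F_max−F_min)/2 = 339 N; F_m = (F_max+F_min)/2 = 1151 N
τ_a = K_W·8F_aD/(πd³) = 1.2225 × 43.138 = 52.736 MPa
τ_m = K_s·8F_mD/(πd³) = 1.0744 × 146.47 = 157.36 MPa
Goodman: 1/n_f = τ_a/S_se + τ_m/S_su = 52.736/227 + 157.36/651 = 0.23232 + 0.24172 = 0.47403
n_f = 1/0.47403 = 2.11

2.11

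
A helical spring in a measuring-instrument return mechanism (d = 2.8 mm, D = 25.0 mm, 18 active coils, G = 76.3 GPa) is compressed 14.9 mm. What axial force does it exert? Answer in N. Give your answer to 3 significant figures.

31.1 N

k = Gd⁴/(8D³N_a) = (76.3×10³)(2.8⁴)/(8·25.0³·18) = 2.0844 N/mm
F = k·δ = 2.0844 × 14.9 = 31.057 N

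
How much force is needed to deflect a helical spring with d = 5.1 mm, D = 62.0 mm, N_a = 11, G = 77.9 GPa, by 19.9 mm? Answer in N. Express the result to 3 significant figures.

k = Gd⁴/(8D³N_a) = (77.9×10³)(5.1⁴)/(8·62.0³·11) = 2.5128 N/mm
F = k·δ = 2.5128 × 19.9 = 50.005 N

50.0 N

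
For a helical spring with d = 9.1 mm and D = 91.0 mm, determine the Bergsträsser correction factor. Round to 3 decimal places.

1.135

C = D/d = 91.0/9.1 = 10.0000
K_B = (4C+2)/(4C−3) = 42.000/37.000 = 1.1351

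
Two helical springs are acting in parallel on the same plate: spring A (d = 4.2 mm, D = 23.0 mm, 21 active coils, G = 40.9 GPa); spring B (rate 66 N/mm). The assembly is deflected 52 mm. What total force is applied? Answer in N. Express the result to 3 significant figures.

3760 N

k_A = Gd⁴/(8D³N_a) = (40.9×10³)(4.2⁴)/(8·23.0³·21) = 6.2263 N/mm
Parallel: k_eq = 6.2263 + 66 = 72.226 N/mm
F = k_eq·δ = 72.226·52 = 3755.8 N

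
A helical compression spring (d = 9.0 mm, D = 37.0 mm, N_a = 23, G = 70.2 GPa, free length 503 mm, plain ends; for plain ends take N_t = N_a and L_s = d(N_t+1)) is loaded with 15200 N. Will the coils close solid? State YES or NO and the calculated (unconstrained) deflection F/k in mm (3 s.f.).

k = Gd⁴/(8D³N_a) = (70.2×10³)(9.0⁴)/(8·37.0³·23) = 49.418 N/mm
N_t = 23; L_s = 9.0·24 = 216 mm; δ_solid = L₀ − L_s = 503 − 216 = 287 mm
δ = F/k = 15200/49.418 = 307.58 mm
δ ≥ δ_solid → spring goes solid

YES, δ = 308 mm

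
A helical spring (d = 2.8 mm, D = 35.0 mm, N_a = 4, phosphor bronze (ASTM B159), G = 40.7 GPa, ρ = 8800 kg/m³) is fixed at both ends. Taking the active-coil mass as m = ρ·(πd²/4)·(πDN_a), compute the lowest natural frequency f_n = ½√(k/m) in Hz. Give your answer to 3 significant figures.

138 Hz

k = Gd⁴/(8D³N_a) = (40.7×10³)(2.8⁴)/(8·35.0³·4) = 1.8234 N/mm = 1823.4 N/m
Wire length L = πDN_a = π·35.0·4 = 439.82 mm
m = ρ·(πd²/4)·L = 8800 × 6.1575×10⁻⁶ m² × 0.43982 m = 0.023832 kg
f_n = ½√(k/m) = 0.5·√(1823.4/0.023832) = 0.5·√(76508) = 138.3 Hz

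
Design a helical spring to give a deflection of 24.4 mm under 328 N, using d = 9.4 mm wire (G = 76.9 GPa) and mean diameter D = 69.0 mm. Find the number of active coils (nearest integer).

17

Required rate k = F/δ = 328/24.4 = 13.443 N/mm
N_a = Gd⁴/(8D³k) = (76.9×10³ × 9.4⁴)/(8 × 69.0³ × 13.443)
    = 6.00396e+08 / 3.53282e+07 = 16.99 → 17 coils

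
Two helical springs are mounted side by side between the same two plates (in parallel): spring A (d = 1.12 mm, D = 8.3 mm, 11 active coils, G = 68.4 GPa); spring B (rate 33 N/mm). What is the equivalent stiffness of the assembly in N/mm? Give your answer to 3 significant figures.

k_A = Gd⁴/(8D³N_a) = (68.4×10³)(1.12⁴)/(8·8.3³·11) = 2.139 N/mm
Parallel: k_eq = 2.139 + 33 = 35.139 N/mm

35.1 N/mm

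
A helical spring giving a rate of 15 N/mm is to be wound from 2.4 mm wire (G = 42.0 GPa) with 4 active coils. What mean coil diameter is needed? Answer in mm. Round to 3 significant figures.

D = (Gd⁴/(8N_a·k))^(1/3) = (42.0×10³·2.4⁴/(8·4·15))^(1/3)
  = (2903.04)^(1/3) = 14.2654 mm

14.3 mm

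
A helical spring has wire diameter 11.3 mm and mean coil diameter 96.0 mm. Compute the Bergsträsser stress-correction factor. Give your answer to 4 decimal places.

C = D/d = 96.0/11.3 = 8.4956
K_B = (4C+2)/(4C−3) = 35.982/30.982 = 1.1614

1.1614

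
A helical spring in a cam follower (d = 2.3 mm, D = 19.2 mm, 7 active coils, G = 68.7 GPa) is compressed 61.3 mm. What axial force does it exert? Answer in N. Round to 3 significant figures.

297 N

k = Gd⁴/(8D³N_a) = (68.7×10³)(2.3⁴)/(8·19.2³·7) = 4.8504 N/mm
F = k·δ = 4.8504 × 61.3 = 297.33 N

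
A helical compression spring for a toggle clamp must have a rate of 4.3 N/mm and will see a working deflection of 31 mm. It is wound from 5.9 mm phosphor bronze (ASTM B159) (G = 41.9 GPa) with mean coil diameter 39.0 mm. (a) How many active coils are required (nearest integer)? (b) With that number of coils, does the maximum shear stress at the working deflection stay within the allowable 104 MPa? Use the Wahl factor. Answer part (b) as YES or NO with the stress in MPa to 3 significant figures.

(a) 25 coils; (b) YES, τ_max = 78.7 MPa

N_a = Gd⁴/(8D³k) = (41.9×10³)(5.9⁴)/(8·39.0³·4.3) = 24.88 → N_a = 25
Actual rate k = Gd⁴/(8D³·25) = 4.2796 N/mm
Working load F = kδ = 4.2796·31 = 132.67 N
C = 39.0/5.9 = 6.6102; K_W = (4C−1)/(4C−4)+0.615/C = 1.2267
τ_max = K_W·8FD/(πd³) = 1.2267·64.152 = 78.697 MPa
τ_max ≤ 104 MPa → acceptable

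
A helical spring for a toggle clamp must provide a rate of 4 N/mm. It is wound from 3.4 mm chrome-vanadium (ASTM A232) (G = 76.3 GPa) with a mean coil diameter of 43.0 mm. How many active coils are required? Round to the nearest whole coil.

4

N_a = Gd⁴/(8D³k) = (76.3×10³ × 3.4⁴)/(8 × 43.0³ × 4)
    = 1.01962e+07 / 2.54422e+06 = 4.008 → 4 coils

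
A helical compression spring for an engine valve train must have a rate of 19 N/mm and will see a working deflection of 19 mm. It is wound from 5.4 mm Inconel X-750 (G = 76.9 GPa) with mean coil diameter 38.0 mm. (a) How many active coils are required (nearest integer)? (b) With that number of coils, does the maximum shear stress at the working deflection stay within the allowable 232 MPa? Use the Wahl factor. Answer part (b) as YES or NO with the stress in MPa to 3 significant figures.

(a) 8 coils; (b) NO, τ_max = 263 MPa

N_a = Gd⁴/(8D³k) = (76.9×10³)(5.4⁴)/(8·38.0³·19) = 7.84 → N_a = 8
Actual rate k = Gd⁴/(8D³·8) = 18.62 N/mm
Working load F = kδ = 18.62·19 = 353.77 N
C = 38.0/5.4 = 7.0370; K_W = (4C−1)/(4C−4)+0.615/C = 1.2116
τ_max = K_W·8FD/(πd³) = 1.2116·217.4 = 263.41 MPa
τ_max > 232 MPa → exceeds allowable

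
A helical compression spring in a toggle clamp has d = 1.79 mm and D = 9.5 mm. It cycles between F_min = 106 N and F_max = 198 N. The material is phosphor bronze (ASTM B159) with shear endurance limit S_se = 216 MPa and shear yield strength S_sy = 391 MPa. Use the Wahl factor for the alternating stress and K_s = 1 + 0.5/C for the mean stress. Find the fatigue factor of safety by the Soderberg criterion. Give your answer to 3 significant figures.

0.339

C = D/d = 9.5/1.79 = 5.3073; K_W = (4C−1)/(4C−4)+0.615/C = 1.2900; K_s = 1+0.5/C = 1.0942
F_a = (F_max−F_min)/2 = 46 N; F_m = (F_max+F_min)/2 = 152 N
τ_a = K_W·8F_aD/(πd³) = 1.2900 × 194.03 = 250.3 MPa
τ_m = K_s·8F_mD/(πd³) = 1.0942 × 641.13 = 701.53 MPa
Soderberg: 1/n_f = τ_a/S_se + τ_m/S_sy = 250.3/216 + 701.53/391 = 1.15878 + 1.79421 = 2.953
n_f = 1/2.953 = 0.3386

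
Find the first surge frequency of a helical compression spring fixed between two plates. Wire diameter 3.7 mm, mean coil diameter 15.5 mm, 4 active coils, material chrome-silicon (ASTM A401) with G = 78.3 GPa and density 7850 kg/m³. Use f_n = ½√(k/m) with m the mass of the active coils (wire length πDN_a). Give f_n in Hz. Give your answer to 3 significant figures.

1370 Hz

k = Gd⁴/(8D³N_a) = (78.3×10³)(3.7⁴)/(8·15.5³·4) = 123.15 N/mm = 1.2315e+05 N/m
Wire length L = πDN_a = π·15.5·4 = 194.78 mm
m = ρ·(πd²/4)·L = 7850 × 10.752×10⁻⁶ m² × 0.19478 m = 0.01644 kg
f_n = ½√(k/m) = 0.5·√(1.2315e+05/0.01644) = 0.5·√(7.4906e+06) = 1368.5 Hz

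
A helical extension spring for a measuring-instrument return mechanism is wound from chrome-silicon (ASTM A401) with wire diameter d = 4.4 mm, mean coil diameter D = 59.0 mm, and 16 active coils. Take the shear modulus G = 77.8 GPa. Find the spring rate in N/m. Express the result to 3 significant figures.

1110 N/m

k = Gd⁴/(8D³N_a) = (77.8×10³ × 4.4⁴) / (8 × 59.0³ × 16)
  = 2.91602e+07 / 2.62885e+07 = 1.1092 N/mm = 1109.2 N/m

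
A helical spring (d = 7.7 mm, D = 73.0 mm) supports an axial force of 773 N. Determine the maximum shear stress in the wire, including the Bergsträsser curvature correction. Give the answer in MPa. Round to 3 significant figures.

360 MPa

Spring index C = D/d = 73.0/7.7 = 9.4805
K_B = (4C+2)/(4C−3) = 39.922/34.922 = 1.1432
τ₀ = 8FD/(πd³) = 8·773·73.0/(π·7.7³) = 451432/1434.2 = 314.75 MPa
τ_max = K·τ₀ = 1.1432 × 314.75 = 359.82 MPa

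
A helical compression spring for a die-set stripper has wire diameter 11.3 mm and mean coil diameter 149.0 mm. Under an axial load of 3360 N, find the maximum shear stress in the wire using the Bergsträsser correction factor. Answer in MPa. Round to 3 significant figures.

Spring index C = D/d = 149.0/11.3 = 13.1858
K_B = (4C+2)/(4C−3) = 54.743/49.743 = 1.1005
τ₀ = 8FD/(πd³) = 8·3360·149.0/(π·11.3³) = 4.00512e+06/4533 = 883.55 MPa
τ_max = K·τ₀ = 1.1005 × 883.55 = 972.36 MPa

972 MPa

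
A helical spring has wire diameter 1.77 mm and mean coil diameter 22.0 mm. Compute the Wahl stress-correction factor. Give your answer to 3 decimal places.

C = D/d = 22.0/1.77 = 12.4294
K_W = (4C−1)/(4C−4) + 0.615/C = 48.718/45.718 + 0.0495 = 1.1151

1.115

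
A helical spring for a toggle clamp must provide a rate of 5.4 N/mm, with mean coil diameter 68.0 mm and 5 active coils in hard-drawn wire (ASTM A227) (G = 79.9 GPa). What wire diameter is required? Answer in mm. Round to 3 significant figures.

d = (8D³N_a·k / G)^(1/4) = (8·68.0³·5·5.4 / (79.9×10³))^0.25
  = (850.03)^0.25 = 5.3996 mm

5.40 mm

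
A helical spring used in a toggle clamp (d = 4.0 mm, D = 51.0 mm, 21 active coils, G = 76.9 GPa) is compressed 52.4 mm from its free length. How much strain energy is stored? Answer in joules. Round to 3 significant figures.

1.21 J

k = Gd⁴/(8D³N_a) = (76.9×10³)(4.0⁴)/(8·51.0³·21) = 0.88338 N/mm
U = ½kδ² = 0.5 × 0.88338 × 52.4² = 1212.8 N·mm = 1.2128 J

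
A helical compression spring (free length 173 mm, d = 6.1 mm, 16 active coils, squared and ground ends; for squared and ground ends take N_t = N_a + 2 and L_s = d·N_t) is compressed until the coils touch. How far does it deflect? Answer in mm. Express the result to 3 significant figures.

63.2 mm

N_t = 18; L_s = 6.1·18 = 109.8 mm
δ_solid = L₀ − L_s = 173 − 109.8 = 63.2 mm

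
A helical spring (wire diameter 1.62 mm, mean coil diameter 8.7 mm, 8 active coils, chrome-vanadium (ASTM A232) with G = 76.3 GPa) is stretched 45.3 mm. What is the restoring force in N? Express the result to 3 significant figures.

k = Gd⁴/(8D³N_a) = (76.3×10³)(1.62⁴)/(8·8.7³·8) = 12.469 N/mm
F = k·δ = 12.469 × 45.3 = 564.87 N

565 N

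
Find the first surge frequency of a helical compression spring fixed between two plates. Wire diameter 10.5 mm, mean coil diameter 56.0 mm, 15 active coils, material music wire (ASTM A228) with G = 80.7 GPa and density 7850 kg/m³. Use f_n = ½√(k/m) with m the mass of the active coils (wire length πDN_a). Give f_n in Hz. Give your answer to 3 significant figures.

80.5 Hz

k = Gd⁴/(8D³N_a) = (80.7×10³)(10.5⁴)/(8·56.0³·15) = 46.546 N/mm = 46546 N/m
Wire length L = πDN_a = π·56.0·15 = 2638.9 mm
m = ρ·(πd²/4)·L = 7850 × 86.59×10⁻⁶ m² × 2.6389 m = 1.7938 kg
f_n = ½√(k/m) = 0.5·√(46546/1.7938) = 0.5·√(25949) = 80.543 Hz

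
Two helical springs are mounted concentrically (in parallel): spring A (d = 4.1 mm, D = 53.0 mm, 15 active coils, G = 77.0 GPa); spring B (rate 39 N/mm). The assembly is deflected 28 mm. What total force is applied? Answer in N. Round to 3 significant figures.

k_A = Gd⁴/(8D³N_a) = (77.0×10³)(4.1⁴)/(8·53.0³·15) = 1.2179 N/mm
Parallel: k_eq = 1.2179 + 39 = 40.218 N/mm
F = k_eq·δ = 40.218·28 = 1126.1 N

1130 N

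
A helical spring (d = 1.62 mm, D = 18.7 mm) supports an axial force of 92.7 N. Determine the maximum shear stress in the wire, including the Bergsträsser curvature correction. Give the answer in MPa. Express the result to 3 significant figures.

1160 MPa

Spring index C = D/d = 18.7/1.62 = 11.5432
K_B = (4C+2)/(4C−3) = 48.173/43.173 = 1.1158
τ₀ = 8FD/(πd³) = 8·92.7·18.7/(π·1.62³) = 13867.9/13.357 = 1038.3 MPa
τ_max = K·τ₀ = 1.1158 × 1038.3 = 1158.5 MPa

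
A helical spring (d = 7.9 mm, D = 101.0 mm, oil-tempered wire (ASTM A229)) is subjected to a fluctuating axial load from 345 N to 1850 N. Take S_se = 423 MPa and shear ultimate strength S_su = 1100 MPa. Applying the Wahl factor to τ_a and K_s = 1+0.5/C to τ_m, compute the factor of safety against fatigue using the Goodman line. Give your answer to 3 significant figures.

C = D/d = 101.0/7.9 = 12.7848; K_W = (4C−1)/(4C−4)+0.615/C = 1.1117; K_s = 1+0.5/C = 1.0391
F_a = (F_max−F_min)/2 = 752.5 N; F_m = (F_max+F_min)/2 = 1097.5 N
τ_a = K_W·8F_aD/(πd³) = 1.1117 × 392.54 = 436.41 MPa
τ_m = K_s·8F_mD/(πd³) = 1.0391 × 572.51 = 594.9 MPa
Goodman: 1/n_f = τ_a/S_se + τ_m/S_su = 436.41/423 + 594.9/1100 = 1.03170 + 0.54082 = 1.5725
n_f = 1/1.5725 = 0.6359

0.636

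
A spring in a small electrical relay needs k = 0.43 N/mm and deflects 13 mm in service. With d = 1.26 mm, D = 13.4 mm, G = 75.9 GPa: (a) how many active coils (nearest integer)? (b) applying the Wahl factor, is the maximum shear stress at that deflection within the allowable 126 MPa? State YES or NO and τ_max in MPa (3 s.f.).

(a) 23 coils; (b) YES, τ_max = 109 MPa

N_a = Gd⁴/(8D³k) = (75.9×10³)(1.26⁴)/(8·13.4³·0.43) = 23.11 → N_a = 23
Actual rate k = Gd⁴/(8D³·23) = 0.43211 N/mm
Working load F = kδ = 0.43211·13 = 5.6174 N
C = 13.4/1.26 = 10.6349; K_W = (4C−1)/(4C−4)+0.615/C = 1.1357
τ_max = K_W·8FD/(πd³) = 1.1357·95.823 = 108.82 MPa
τ_max ≤ 126 MPa → acceptable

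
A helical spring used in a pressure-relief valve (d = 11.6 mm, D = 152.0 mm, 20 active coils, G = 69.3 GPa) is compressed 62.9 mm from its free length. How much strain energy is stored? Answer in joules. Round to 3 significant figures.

k = Gd⁴/(8D³N_a) = (69.3×10³)(11.6⁴)/(8·152.0³·20) = 2.2331 N/mm
U = ½kδ² = 0.5 × 2.2331 × 62.9² = 4417.6 N·mm = 4.4176 J

4.42 J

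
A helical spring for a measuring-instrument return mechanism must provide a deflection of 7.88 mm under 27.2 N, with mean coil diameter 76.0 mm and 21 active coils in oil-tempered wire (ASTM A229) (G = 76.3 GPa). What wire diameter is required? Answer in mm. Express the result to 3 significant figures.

Required rate k = F/δ = 27.2/7.88 = 3.4518 N/mm
d = (8D³N_a·k / G)^(1/4) = (8·76.0³·21·3.4518 / (76.3×10³))^0.25
  = (3336.3)^0.25 = 7.6001 mm

7.60 mm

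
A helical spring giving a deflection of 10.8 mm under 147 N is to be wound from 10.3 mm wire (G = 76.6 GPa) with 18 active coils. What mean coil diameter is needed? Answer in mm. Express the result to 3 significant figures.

76.1 mm

Required rate k = F/δ = 147/10.8 = 13.611 N/mm
D = (Gd⁴/(8N_a·k))^(1/3) = (76.6×10³·10.3⁴/(8·18·13.611))^(1/3)
  = (439867)^(1/3) = 76.0514 mm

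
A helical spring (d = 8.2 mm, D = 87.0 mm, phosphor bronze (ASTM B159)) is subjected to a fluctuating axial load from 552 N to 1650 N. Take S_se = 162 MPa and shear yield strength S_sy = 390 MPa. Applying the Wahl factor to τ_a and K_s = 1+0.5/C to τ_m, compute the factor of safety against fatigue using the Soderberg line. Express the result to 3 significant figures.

0.366

C = D/d = 87.0/8.2 = 10.6098; K_W = (4C−1)/(4C−4)+0.615/C = 1.1360; K_s = 1+0.5/C = 1.0471
F_a = (F_max−F_min)/2 = 549 N; F_m = (F_max+F_min)/2 = 1101 N
τ_a = K_W·8F_aD/(πd³) = 1.1360 × 220.59 = 250.6 MPa
τ_m = K_s·8F_mD/(πd³) = 1.0471 × 442.39 = 463.24 MPa
Soderberg: 1/n_f = τ_a/S_se + τ_m/S_sy = 250.6/162 + 463.24/390 = 1.54688 + 1.18779 = 2.7347
n_f = 1/2.7347 = 0.3657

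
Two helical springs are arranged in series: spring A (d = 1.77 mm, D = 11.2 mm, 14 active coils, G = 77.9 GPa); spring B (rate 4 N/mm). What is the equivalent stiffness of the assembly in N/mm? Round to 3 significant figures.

k_A = Gd⁴/(8D³N_a) = (77.9×10³)(1.77⁴)/(8·11.2³·14) = 4.8591 N/mm
Series: 1/k_eq = 1/4.8591 + 1/4 = 0.4558; k_eq = 2.194 N/mm

2.19 N/mm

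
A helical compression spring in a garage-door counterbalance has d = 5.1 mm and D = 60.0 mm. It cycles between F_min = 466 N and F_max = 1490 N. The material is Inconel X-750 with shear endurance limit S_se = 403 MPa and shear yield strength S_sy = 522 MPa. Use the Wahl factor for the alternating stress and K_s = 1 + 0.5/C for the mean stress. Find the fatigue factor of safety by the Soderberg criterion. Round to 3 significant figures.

C = D/d = 60.0/5.1 = 11.7647; K_W = (4C−1)/(4C−4)+0.615/C = 1.1219; K_s = 1+0.5/C = 1.0425
F_a = (F_max−F_min)/2 = 512 N; F_m = (F_max+F_min)/2 = 978 N
τ_a = K_W·8F_aD/(πd³) = 1.1219 × 589.73 = 661.64 MPa
τ_m = K_s·8F_mD/(πd³) = 1.0425 × 1126.5 = 1174.3 MPa
Soderberg: 1/n_f = τ_a/S_se + τ_m/S_sy = 661.64/403 + 1174.3/522 = 1.64179 + 2.24970 = 3.8915
n_f = 1/3.8915 = 0.257

0.257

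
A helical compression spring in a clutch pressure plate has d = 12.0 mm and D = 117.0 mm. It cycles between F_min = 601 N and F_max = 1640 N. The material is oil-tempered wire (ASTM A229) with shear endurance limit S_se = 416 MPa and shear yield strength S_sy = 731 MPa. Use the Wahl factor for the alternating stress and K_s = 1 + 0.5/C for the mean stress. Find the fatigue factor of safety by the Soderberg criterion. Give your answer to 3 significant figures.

C = D/d = 117.0/12.0 = 9.7500; K_W = (4C−1)/(4C−4)+0.615/C = 1.1488; K_s = 1+0.5/C = 1.0513
F_a = (F_max−F_min)/2 = 519.5 N; F_m = (F_max+F_min)/2 = 1120.5 N
τ_a = K_W·8F_aD/(πd³) = 1.1488 × 89.571 = 102.9 MPa
τ_m = K_s·8F_mD/(πd³) = 1.0513 × 193.19 = 203.1 MPa
Soderberg: 1/n_f = τ_a/S_se + τ_m/S_sy = 102.9/416 + 203.1/731 = 0.24735 + 0.27784 = 0.52519
n_f = 1/0.52519 = 1.904

1.90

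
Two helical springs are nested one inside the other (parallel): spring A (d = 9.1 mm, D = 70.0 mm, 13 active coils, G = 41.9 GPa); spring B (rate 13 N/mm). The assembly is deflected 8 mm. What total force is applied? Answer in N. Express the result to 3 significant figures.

168 N

k_A = Gd⁴/(8D³N_a) = (41.9×10³)(9.1⁴)/(8·70.0³·13) = 8.0548 N/mm
Parallel: k_eq = 8.0548 + 13 = 21.055 N/mm
F = k_eq·δ = 21.055·8 = 168.44 N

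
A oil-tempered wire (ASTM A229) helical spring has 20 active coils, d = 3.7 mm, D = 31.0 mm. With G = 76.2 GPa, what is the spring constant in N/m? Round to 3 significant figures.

k = Gd⁴/(8D³N_a) = (76.2×10³ × 3.7⁴) / (8 × 31.0³ × 20)
  = 1.42811e+07 / 4.76656e+06 = 2.9961 N/mm = 2996.1 N/m

3000 N/m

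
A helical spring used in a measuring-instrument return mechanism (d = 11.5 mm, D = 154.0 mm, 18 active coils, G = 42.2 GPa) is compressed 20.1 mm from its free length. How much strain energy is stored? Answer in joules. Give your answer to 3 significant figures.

0.283 J

k = Gd⁴/(8D³N_a) = (42.2×10³)(11.5⁴)/(8·154.0³·18) = 1.4034 N/mm
U = ½kδ² = 0.5 × 1.4034 × 20.1² = 283.49 N·mm = 0.28349 J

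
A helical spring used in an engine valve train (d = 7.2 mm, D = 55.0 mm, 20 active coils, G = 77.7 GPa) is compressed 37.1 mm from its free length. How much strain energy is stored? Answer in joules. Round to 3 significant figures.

5.40 J

k = Gd⁴/(8D³N_a) = (77.7×10³)(7.2⁴)/(8·55.0³·20) = 7.8441 N/mm
U = ½kδ² = 0.5 × 7.8441 × 37.1² = 5398.3 N·mm = 5.3983 J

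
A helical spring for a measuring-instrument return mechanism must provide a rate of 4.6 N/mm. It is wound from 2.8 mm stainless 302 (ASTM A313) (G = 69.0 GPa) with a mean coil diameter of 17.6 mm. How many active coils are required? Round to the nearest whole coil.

21

N_a = Gd⁴/(8D³k) = (69.0×10³ × 2.8⁴)/(8 × 17.6³ × 4.6)
    = 4.24113e+06 / 200625 = 21.14 → 21 coils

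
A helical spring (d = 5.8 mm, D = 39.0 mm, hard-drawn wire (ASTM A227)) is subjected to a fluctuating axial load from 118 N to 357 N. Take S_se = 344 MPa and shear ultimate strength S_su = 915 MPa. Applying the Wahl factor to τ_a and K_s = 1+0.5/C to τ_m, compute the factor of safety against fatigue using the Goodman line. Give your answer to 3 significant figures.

2.79

C = D/d = 39.0/5.8 = 6.7241; K_W = (4C−1)/(4C−4)+0.615/C = 1.2225; K_s = 1+0.5/C = 1.0744
F_a = (F_max−F_min)/2 = 119.5 N; F_m = (F_max+F_min)/2 = 237.5 N
τ_a = K_W·8F_aD/(πd³) = 1.2225 × 60.826 = 74.359 MPa
τ_m = K_s·8F_mD/(πd³) = 1.0744 × 120.89 = 129.88 MPa
Goodman: 1/n_f = τ_a/S_se + τ_m/S_su = 74.359/344 + 129.88/915 = 0.21616 + 0.14194 = 0.3581
n_f = 1/0.3581 = 2.793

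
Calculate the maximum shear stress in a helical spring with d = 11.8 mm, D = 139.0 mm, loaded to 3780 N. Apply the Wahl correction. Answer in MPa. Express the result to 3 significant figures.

Spring index C = D/d = 139.0/11.8 = 11.7797
K_W = (4C−1)/(4C−4) + 0.615/C = 46.119/43.119 + 0.0522 = 1.1218
τ₀ = 8FD/(πd³) = 8·3780·139.0/(π·11.8³) = 4.20336e+06/5161.7 = 814.33 MPa
τ_max = K·τ₀ = 1.1218 × 814.33 = 913.5 MPa

914 MPa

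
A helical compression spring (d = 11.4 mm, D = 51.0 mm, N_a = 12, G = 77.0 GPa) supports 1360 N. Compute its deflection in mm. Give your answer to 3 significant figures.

k = Gd⁴/(8D³N_a) = (77.0×10³)(11.4⁴)/(8·51.0³·12) = 102.12 N/mm
δ = F/k = 1360 / 102.12 = 13.317 mm

13.3 mm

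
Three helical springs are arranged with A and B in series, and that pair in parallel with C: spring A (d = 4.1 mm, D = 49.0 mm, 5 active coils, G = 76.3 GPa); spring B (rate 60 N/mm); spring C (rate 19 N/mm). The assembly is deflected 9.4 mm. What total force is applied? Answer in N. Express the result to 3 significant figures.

219 N

k_A = Gd⁴/(8D³N_a) = (76.3×10³)(4.1⁴)/(8·49.0³·5) = 4.5815 N/mm
Springs A,B series: k_AB = 1/(1/4.5815+1/60) = 4.2565 N/mm; parallel with C: k_eq = 4.2565+19 = 23.257 N/mm
F = k_eq·δ = 23.257·9.4 = 218.61 N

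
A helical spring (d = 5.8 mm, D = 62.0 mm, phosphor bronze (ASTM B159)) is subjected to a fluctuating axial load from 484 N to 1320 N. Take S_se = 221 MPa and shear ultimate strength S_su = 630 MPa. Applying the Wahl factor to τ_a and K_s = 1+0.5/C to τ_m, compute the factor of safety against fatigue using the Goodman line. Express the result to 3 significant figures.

C = D/d = 62.0/5.8 = 10.6897; K_W = (4C−1)/(4C−4)+0.615/C = 1.1349; K_s = 1+0.5/C = 1.0468
F_a = (F_max−F_min)/2 = 418 N; F_m = (F_max+F_min)/2 = 902 N
τ_a = K_W·8F_aD/(πd³) = 1.1349 × 338.24 = 383.88 MPa
τ_m = K_s·8F_mD/(πd³) = 1.0468 × 729.88 = 764.02 MPa
Goodman: 1/n_f = τ_a/S_se + τ_m/S_su = 383.88/221 + 764.02/630 = 1.73701 + 1.21274 = 2.9497
n_f = 1/2.9497 = 0.339

0.339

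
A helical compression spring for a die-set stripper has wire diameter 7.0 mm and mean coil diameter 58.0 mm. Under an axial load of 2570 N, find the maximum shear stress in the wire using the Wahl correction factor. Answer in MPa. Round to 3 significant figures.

1300 MPa

Spring index C = D/d = 58.0/7.0 = 8.2857
K_W = (4C−1)/(4C−4) + 0.615/C = 32.143/29.143 + 0.0742 = 1.1772
τ₀ = 8FD/(πd³) = 8·2570·58.0/(π·7.0³) = 1.19248e+06/1077.6 = 1106.6 MPa
τ_max = K·τ₀ = 1.1772 × 1106.6 = 1302.7 MPa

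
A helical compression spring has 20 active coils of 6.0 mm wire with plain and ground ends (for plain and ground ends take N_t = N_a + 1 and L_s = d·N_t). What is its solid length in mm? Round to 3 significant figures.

plain and ground ends: N_t = N_a + 1 = 20 + 1 = 21
L_s = d·N_t = 6.0 × 21 = 126 mm

126 mm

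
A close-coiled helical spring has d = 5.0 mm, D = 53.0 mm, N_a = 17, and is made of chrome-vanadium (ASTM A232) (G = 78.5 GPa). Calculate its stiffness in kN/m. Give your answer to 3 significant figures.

2.42 kN/m

k = Gd⁴/(8D³N_a) = (78.5×10³ × 5.0⁴) / (8 × 53.0³ × 17)
  = 4.90625e+07 / 2.02473e+07 = 2.4232 N/mm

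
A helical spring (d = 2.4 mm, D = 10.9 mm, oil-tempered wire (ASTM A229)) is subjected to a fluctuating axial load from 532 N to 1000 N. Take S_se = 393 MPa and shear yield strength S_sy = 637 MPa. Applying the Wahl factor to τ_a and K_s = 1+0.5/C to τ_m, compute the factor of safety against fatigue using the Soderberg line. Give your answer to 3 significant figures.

C = D/d = 10.9/2.4 = 4.5417; K_W = (4C−1)/(4C−4)+0.615/C = 1.3472; K_s = 1+0.5/C = 1.1101
F_a = (F_max−F_min)/2 = 234 N; F_m = (F_max+F_min)/2 = 766 N
τ_a = K_W·8F_aD/(πd³) = 1.3472 × 469.84 = 632.96 MPa
τ_m = K_s·8F_mD/(πd³) = 1.1101 × 1538 = 1707.3 MPa
Soderberg: 1/n_f = τ_a/S_se + τ_m/S_sy = 632.96/393 + 1707.3/637 = 1.61058 + 2.68029 = 4.2909
n_f = 1/4.2909 = 0.2331

0.233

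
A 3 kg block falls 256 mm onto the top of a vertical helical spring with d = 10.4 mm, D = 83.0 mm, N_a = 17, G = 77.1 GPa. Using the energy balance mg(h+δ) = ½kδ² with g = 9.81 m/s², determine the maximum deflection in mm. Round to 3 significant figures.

38.7 mm

k = Gd⁴/(8D³N_a) = (77.1×10³)(10.4⁴)/(8·83.0³·17) = 11.599 N/mm
W = mg = 3 × 9.81 = 29.43 N
½kδ² − Wδ − Wh = 0 → δ = (W + √(W² + 2kWh))/k
δ = (29.43 + √(866.12 + 174773))/11.599 = (29.43 + 419.09)/11.599 = 38.67 mm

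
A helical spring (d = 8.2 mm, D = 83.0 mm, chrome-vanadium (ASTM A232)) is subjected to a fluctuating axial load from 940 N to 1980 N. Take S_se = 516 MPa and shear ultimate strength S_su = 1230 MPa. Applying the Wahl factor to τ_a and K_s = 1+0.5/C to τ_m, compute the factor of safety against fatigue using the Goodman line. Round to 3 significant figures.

C = D/d = 83.0/8.2 = 10.1220; K_W = (4C−1)/(4C−4)+0.615/C = 1.1430; K_s = 1+0.5/C = 1.0494
F_a = (F_max−F_min)/2 = 520 N; F_m = (F_max+F_min)/2 = 1460 N
τ_a = K_W·8F_aD/(πd³) = 1.1430 × 199.33 = 227.83 MPa
τ_m = K_s·8F_mD/(πd³) = 1.0494 × 559.67 = 587.31 MPa
Goodman: 1/n_f = τ_a/S_se + τ_m/S_su = 227.83/516 + 587.31/1230 = 0.44154 + 0.47749 = 0.91903
n_f = 1/0.91903 = 1.088

1.09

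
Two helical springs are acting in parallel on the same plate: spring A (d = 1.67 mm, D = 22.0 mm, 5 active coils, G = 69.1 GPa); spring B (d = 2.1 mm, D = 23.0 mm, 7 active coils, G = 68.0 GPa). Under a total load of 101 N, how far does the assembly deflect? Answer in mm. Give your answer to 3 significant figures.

31.5 mm

k_A = Gd⁴/(8D³N_a) = (69.1×10³)(1.67⁴)/(8·22.0³·5) = 1.2619 N/mm
k_B = Gd⁴/(8D³N_a) = (68.0×10³)(2.1⁴)/(8·23.0³·7) = 1.941 N/mm
Parallel: k_eq = 1.2619 + 1.941 = 3.2028 N/mm
δ = F/k_eq = 101/3.2028 = 31.535 mm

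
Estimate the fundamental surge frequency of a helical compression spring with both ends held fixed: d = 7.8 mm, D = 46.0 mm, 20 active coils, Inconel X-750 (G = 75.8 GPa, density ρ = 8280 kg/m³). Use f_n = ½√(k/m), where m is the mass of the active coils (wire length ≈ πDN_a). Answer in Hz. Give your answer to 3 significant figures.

62.8 Hz

k = Gd⁴/(8D³N_a) = (75.8×10³)(7.8⁴)/(8·46.0³·20) = 18.016 N/mm = 18016 N/m
Wire length L = πDN_a = π·46.0·20 = 2890.3 mm
m = ρ·(πd²/4)·L = 8280 × 47.784×10⁻⁶ m² × 2.8903 m = 1.1435 kg
f_n = ½√(k/m) = 0.5·√(18016/1.1435) = 0.5·√(15755) = 62.759 Hz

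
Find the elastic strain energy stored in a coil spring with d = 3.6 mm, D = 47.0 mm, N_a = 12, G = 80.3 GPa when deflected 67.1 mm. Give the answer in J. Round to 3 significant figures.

k = Gd⁴/(8D³N_a) = (80.3×10³)(3.6⁴)/(8·47.0³·12) = 1.3532 N/mm
U = ½kδ² = 0.5 × 1.3532 × 67.1² = 3046.3 N·mm = 3.0463 J

3.05 J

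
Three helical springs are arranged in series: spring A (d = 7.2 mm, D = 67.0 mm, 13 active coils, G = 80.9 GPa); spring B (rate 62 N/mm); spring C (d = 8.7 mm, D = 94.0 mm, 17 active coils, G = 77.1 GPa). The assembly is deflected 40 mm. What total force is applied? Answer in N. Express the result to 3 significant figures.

k_A = Gd⁴/(8D³N_a) = (80.9×10³)(7.2⁴)/(8·67.0³·13) = 6.9506 N/mm
k_C = Gd⁴/(8D³N_a) = (77.1×10³)(8.7⁴)/(8·94.0³·17) = 3.9103 N/mm
Series: 1/k_eq = 1/6.9506 + 1/62 + 1/3.9103 = 0.41574; k_eq = 2.4054 N/mm
F = k_eq·δ = 2.4054·40 = 96.215 N

96.2 N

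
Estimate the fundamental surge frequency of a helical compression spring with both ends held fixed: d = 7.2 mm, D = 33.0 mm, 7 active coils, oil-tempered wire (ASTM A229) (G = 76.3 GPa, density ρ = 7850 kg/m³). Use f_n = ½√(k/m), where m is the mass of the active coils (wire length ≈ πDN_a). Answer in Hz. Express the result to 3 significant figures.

k = Gd⁴/(8D³N_a) = (76.3×10³)(7.2⁴)/(8·33.0³·7) = 101.89 N/mm = 1.0189e+05 N/m
Wire length L = πDN_a = π·33.0·7 = 725.71 mm
m = ρ·(πd²/4)·L = 7850 × 40.715×10⁻⁶ m² × 0.72571 m = 0.23195 kg
f_n = ½√(k/m) = 0.5·√(1.0189e+05/0.23195) = 0.5·√(4.3928e+05) = 331.39 Hz

331 Hz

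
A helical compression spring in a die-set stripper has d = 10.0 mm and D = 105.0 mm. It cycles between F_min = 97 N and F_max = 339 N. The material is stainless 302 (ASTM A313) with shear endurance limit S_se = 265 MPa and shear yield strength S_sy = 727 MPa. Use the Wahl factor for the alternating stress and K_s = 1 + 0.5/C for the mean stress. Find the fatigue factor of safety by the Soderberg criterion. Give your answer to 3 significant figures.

4.49

C = D/d = 105.0/10.0 = 10.5000; K_W = (4C−1)/(4C−4)+0.615/C = 1.1375; K_s = 1+0.5/C = 1.0476
F_a = (F_max−F_min)/2 = 121 N; F_m = (F_max+F_min)/2 = 218 N
τ_a = K_W·8F_aD/(πd³) = 1.1375 × 32.353 = 36.802 MPa
τ_m = K_s·8F_mD/(πd³) = 1.0476 × 58.289 = 61.065 MPa
Soderberg: 1/n_f = τ_a/S_se + τ_m/S_sy = 36.802/265 + 61.065/727 = 0.13888 + 0.08400 = 0.22287
n_f = 1/0.22287 = 4.487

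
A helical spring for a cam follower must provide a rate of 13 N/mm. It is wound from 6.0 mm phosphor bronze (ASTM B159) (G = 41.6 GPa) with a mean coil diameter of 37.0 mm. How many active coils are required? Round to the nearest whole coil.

N_a = Gd⁴/(8D³k) = (41.6×10³ × 6.0⁴)/(8 × 37.0³ × 13)
    = 5.39136e+07 / 5.26791e+06 = 10.23 → 10 coils

10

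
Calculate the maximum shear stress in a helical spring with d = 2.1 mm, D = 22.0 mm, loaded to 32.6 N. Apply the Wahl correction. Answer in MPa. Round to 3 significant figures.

Spring index C = D/d = 22.0/2.1 = 10.4762
K_W = (4C−1)/(4C−4) + 0.615/C = 40.905/37.905 + 0.0587 = 1.1379
τ₀ = 8FD/(πd³) = 8·32.6·22.0/(π·2.1³) = 5737.6/29.094 = 197.21 MPa
τ_max = K·τ₀ = 1.1379 × 197.21 = 224.39 MPa

224 MPa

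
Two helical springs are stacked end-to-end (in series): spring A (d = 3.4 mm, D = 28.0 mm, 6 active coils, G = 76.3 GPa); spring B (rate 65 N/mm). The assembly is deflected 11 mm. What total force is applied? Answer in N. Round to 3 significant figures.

92.7 N

k_A = Gd⁴/(8D³N_a) = (76.3×10³)(3.4⁴)/(8·28.0³·6) = 9.6766 N/mm
Series: 1/k_eq = 1/9.6766 + 1/65 = 0.11873; k_eq = 8.4227 N/mm
F = k_eq·δ = 8.4227·11 = 92.65 N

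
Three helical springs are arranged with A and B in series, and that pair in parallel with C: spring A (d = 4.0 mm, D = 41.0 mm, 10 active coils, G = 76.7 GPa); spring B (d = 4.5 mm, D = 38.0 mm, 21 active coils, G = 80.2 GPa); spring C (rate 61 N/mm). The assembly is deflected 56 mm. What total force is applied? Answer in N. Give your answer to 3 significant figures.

3520 N

k_A = Gd⁴/(8D³N_a) = (76.7×10³)(4.0⁴)/(8·41.0³·10) = 3.5612 N/mm
k_B = Gd⁴/(8D³N_a) = (80.2×10³)(4.5⁴)/(8·38.0³·21) = 3.5675 N/mm
Springs A,B series: k_AB = 1/(1/3.5612+1/3.5675) = 1.7822 N/mm; parallel with C: k_eq = 1.7822+61 = 62.782 N/mm
F = k_eq·δ = 62.782·56 = 3515.8 N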